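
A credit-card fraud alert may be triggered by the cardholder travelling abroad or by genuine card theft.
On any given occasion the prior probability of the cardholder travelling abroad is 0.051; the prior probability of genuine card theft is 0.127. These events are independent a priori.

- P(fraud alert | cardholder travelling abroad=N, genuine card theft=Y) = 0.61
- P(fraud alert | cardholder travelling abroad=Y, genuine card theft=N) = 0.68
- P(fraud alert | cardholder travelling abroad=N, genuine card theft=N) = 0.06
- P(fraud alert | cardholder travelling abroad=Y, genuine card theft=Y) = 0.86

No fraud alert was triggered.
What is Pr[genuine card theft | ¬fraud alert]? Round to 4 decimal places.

Pr[genuine card theft | ¬fraud alert] ≈ 0.0570

P(¬fraud alert) = 0.94×0.949×0.873 + 0.39×0.949×0.127 + 0.32×0.051×0.873 + 0.14×0.051×0.127 = 0.778768 + 0.047004 + 0.014247 + 0.000907 = 0.840926
The genuine card theft-present share is 0.047004 + 0.000907 = 0.047911.
P(genuine card theft | ¬fraud alert) = 0.047911 / 0.840926 ≈ 0.0570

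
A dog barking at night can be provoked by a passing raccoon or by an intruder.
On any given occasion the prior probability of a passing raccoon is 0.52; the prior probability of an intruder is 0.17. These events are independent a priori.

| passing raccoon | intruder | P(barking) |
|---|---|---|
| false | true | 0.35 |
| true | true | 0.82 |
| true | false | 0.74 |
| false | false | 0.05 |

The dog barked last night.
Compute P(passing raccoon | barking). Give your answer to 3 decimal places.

P(barking) = 0.05·0.48·0.83 + 0.35·0.48·0.17 + 0.74·0.52·0.83 + 0.82·0.52·0.17 = 0.019920 + 0.028560 + 0.319384 + 0.072488 = 0.440352
Restricting to configurations with passing raccoon present: 0.319384 + 0.072488 = 0.391872.
P(passing raccoon | barking) = 0.391872 / 0.440352 ≈ 0.890

P(passing raccoon | barking) ≈ 0.890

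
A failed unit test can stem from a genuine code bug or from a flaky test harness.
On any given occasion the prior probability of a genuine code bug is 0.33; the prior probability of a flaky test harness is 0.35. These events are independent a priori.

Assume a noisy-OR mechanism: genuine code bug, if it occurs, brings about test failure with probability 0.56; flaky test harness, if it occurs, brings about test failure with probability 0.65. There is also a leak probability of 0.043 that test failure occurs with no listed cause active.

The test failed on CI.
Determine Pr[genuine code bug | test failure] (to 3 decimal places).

Pr[genuine code bug | test failure] ≈ 0.560

Under noisy-OR, P(test failure | causes) = 1 − (1−0.043)·∏(1−qᵢ) over the active causes.
P(test failure) = 0.043×0.67×0.65 + 0.66505×0.67×0.35 + 0.57892×0.33×0.65 + 0.852622×0.33×0.35 = 0.018727 + 0.155954 + 0.124178 + 0.098478 = 0.397337
The genuine code bug-present share is 0.124178 + 0.098478 = 0.222656.
So P(genuine code bug | test failure) = 0.222656/0.397337 ≈ 0.560.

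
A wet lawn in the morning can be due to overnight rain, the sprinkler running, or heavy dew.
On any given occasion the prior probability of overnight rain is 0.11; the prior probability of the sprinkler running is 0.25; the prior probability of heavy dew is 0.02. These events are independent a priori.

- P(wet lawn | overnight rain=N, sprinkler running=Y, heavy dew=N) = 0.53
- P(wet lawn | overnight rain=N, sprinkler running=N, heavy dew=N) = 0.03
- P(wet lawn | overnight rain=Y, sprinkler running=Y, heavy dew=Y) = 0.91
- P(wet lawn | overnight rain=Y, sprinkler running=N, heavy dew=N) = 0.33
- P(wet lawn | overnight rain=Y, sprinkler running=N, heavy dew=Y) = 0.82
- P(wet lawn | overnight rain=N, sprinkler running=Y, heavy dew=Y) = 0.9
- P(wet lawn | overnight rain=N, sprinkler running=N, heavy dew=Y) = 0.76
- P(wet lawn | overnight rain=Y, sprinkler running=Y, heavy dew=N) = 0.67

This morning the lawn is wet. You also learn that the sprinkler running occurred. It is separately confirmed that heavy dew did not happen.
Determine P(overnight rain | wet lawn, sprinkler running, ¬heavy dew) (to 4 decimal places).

Enumerate both values of overnight rain and weight by the priors:
  P(wet lawn | sprinkler running, ¬heavy dew) = 0.53×0.89 + 0.67×0.11
        = 0.471700 + 0.073700 = 0.545400
The terms with overnight rain present sum to 0.073700, so
  P(overnight rain | wet lawn, sprinkler running, ¬heavy dew) = 0.073700 / 0.545400 ≈ 0.1351

P(overnight rain | wet lawn, sprinkler running, ¬heavy dew) ≈ 0.1351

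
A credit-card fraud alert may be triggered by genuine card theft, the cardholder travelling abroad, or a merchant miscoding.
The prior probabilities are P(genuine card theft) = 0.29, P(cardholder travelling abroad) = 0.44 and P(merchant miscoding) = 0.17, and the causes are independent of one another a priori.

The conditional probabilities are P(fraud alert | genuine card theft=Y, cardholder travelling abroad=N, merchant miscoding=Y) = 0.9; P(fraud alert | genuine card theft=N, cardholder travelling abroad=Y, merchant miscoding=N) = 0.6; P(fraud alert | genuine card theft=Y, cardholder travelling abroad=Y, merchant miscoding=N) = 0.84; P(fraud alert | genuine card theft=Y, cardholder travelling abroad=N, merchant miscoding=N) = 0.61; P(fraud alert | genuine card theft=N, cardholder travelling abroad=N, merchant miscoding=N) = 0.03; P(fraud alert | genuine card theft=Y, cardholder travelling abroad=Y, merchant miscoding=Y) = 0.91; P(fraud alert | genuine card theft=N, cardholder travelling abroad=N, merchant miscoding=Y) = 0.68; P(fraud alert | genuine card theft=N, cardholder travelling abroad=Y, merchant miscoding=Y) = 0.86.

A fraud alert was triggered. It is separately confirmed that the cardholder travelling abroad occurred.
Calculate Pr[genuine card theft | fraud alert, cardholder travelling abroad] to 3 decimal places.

Enumerate the 4 (genuine card theft, merchant miscoding) configurations and weight by the priors:
  P(fraud alert | cardholder travelling abroad) = 0.6*0.71*0.83 + 0.86*0.71*0.17 + 0.84*0.29*0.83 + 0.91*0.29*0.17
        = 0.353580 + 0.103802 + 0.202188 + 0.044863 = 0.704433
Keeping only the genuine card theft-present terms gives 0.247051, so
  P(genuine card theft | fraud alert, cardholder travelling abroad) = 0.247051 / 0.704433 ≈ 0.351

Pr[genuine card theft | fraud alert, cardholder travelling abroad] ≈ 0.351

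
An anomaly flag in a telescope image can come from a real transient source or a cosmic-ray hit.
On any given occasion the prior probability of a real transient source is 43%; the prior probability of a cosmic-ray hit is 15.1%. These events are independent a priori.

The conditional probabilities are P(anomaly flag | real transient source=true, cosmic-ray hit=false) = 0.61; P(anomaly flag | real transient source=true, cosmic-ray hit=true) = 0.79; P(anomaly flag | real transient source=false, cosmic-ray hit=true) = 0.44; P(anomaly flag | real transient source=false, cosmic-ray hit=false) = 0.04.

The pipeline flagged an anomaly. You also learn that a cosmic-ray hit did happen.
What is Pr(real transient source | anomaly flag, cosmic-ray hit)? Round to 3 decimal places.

Pr(real transient source | anomaly flag, cosmic-ray hit) ≈ 0.575

Weight on real transient source=true, given the evidence: 0.79·0.43 = 0.339700
The normalizing constant is 0.44·0.57 + 0.79·0.43 = 0.590500
Posterior = 0.339700 / 0.590500 ≈ 0.575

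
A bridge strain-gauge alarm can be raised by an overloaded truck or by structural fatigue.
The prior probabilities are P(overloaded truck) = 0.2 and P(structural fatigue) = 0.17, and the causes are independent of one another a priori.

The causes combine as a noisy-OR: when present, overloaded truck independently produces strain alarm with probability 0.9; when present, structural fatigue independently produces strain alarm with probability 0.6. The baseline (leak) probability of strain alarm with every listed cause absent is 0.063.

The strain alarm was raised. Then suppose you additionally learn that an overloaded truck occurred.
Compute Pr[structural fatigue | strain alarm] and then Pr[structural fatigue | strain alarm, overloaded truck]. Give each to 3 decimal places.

Under noisy-OR, P(strain alarm | causes) = 1 − (1−0.063)·∏(1−qᵢ) over the active causes.
Numerator (weight on configurations with structural fatigue): 0.085027 + 0.032726 = 0.117753
Normalizer over all consistent configurations: 0.063×0.8×0.83 + 0.6252×0.8×0.17 + 0.9063×0.2×0.83 + 0.96252×0.2×0.17 = 0.310031
P(structural fatigue | strain alarm) = 0.117753/0.310031 ≈ 0.380

With the extra evidence:
Enumerate both values of structural fatigue and weight by the priors:
  P(strain alarm | overloaded truck) = 0.9063×0.83 + 0.96252×0.17
        = 0.752229 + 0.163628 = 0.915857
Configurations with structural fatigue contribute 0.163628, so
  P(structural fatigue | strain alarm, overloaded truck) = 0.163628 / 0.915857 ≈ 0.179
Conditioning on overloaded truck lowers the posterior on structural fatigue: the classic explaining-away effect in a common-effect structure.

Pr[structural fatigue | strain alarm] ≈ 0.380; Pr[structural fatigue | strain alarm, overloaded truck] ≈ 0.179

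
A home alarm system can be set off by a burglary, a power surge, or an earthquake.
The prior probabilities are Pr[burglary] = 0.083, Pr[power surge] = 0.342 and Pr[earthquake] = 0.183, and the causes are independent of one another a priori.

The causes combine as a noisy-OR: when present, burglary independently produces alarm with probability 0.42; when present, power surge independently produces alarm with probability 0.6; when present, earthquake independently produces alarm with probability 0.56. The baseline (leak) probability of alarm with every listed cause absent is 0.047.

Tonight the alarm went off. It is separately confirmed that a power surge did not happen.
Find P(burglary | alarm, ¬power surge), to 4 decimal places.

Under noisy-OR, P(alarm | causes) = 1 − (1−0.047)·∏(1−qᵢ) over the active causes.
By total probability over the 4 (burglary, earthquake) configurations:
  P(alarm | ¬power surge) = 0.047·0.917·0.817 + 0.58068·0.917·0.183 + 0.44726·0.083·0.817 + 0.756794·0.083·0.183
        = 0.035212 + 0.097444 + 0.030329 + 0.011495 = 0.174480
The terms with burglary present sum to 0.041824, so
  P(burglary | alarm, ¬power surge) = 0.041824 / 0.174480 ≈ 0.2397

P(burglary | alarm, ¬power surge) ≈ 0.2397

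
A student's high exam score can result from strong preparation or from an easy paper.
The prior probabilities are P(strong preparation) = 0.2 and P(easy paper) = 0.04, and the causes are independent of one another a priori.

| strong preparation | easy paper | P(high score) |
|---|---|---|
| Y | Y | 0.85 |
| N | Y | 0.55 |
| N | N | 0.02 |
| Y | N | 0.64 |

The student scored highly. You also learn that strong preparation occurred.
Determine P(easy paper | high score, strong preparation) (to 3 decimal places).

P(easy paper | high score, strong preparation) ≈ 0.052

For the numerator, keep only easy paper=true terms: 0.85×0.04 = 0.034000
Normalizer over all consistent configurations: 0.64×0.96 + 0.85×0.04 = 0.648400
P(easy paper | high score, strong preparation) = 0.034000/0.648400 ≈ 0.052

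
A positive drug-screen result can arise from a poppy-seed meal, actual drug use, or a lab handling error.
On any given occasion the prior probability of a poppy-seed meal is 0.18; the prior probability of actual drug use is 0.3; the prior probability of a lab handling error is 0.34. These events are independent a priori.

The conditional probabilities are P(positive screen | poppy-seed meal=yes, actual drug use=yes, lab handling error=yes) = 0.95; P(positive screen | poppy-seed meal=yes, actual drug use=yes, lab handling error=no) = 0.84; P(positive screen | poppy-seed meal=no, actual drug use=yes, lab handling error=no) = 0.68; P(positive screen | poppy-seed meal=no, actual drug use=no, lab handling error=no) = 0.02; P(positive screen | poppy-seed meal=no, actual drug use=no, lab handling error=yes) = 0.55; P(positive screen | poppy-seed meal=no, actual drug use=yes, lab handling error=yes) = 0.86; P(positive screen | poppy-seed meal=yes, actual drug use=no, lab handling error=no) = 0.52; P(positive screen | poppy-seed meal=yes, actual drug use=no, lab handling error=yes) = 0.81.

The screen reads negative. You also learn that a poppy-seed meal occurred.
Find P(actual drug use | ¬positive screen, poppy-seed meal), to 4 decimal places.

By total probability over the 4 (actual drug use, lab handling error) configurations:
  P(¬positive screen | poppy-seed meal) = 0.48×0.7×0.66 + 0.19×0.7×0.34 + 0.16×0.3×0.66 + 0.05×0.3×0.34
        = 0.221760 + 0.045220 + 0.031680 + 0.005100 = 0.303760
Keeping only the actual drug use-present terms gives 0.036780, so
  P(actual drug use | ¬positive screen, poppy-seed meal) = 0.036780 / 0.303760 ≈ 0.1211

P(actual drug use | ¬positive screen, poppy-seed meal) ≈ 0.1211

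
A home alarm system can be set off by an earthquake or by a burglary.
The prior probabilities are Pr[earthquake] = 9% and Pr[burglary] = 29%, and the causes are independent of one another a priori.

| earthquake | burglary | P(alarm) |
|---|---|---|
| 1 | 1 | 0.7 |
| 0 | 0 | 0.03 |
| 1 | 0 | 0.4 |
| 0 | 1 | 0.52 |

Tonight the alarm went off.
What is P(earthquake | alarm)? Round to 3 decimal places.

For the numerator, keep only earthquake=true terms: 0.025560 + 0.018270 = 0.043830
The normalizing constant is 0.03*0.91*0.71 + 0.52*0.91*0.29 + 0.4*0.09*0.71 + 0.7*0.09*0.29 = 0.200441
Posterior = 0.043830 / 0.200441 ≈ 0.219

P(earthquake | alarm) ≈ 0.219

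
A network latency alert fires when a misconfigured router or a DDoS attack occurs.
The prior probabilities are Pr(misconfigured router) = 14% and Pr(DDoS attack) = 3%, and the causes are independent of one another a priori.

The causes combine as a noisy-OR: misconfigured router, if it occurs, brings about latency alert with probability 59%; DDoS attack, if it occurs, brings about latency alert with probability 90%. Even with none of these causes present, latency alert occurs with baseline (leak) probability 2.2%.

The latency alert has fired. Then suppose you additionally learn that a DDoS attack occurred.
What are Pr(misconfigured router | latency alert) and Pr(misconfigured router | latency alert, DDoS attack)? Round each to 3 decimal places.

Under noisy-OR, P(latency alert | causes) = 1 − (1−0.022)·∏(1−qᵢ) over the active causes.
P(latency alert) = 0.022×0.86×0.97 + 0.9022×0.86×0.03 + 0.59902×0.14×0.97 + 0.959902×0.14×0.03 = 0.018352 + 0.023277 + 0.081347 + 0.004032 = 0.127008
Of this, 0.085379 comes from 0.081347 + 0.004032 (the misconfigured router=true cases).
So P(misconfigured router | latency alert) = 0.085379/0.127008 ≈ 0.672.

Now condition on the additional information:
By total probability over both values of misconfigured router:
  P(latency alert | DDoS attack) = 0.9022*0.86 + 0.959902*0.14
        = 0.775892 + 0.134386 = 0.910278
Configurations with misconfigured router contribute 0.134386, so
  P(misconfigured router | latency alert, DDoS attack) = 0.134386 / 0.910278 ≈ 0.148

Pr(misconfigured router | latency alert) ≈ 0.672; Pr(misconfigured router | latency alert, DDoS attack) ≈ 0.148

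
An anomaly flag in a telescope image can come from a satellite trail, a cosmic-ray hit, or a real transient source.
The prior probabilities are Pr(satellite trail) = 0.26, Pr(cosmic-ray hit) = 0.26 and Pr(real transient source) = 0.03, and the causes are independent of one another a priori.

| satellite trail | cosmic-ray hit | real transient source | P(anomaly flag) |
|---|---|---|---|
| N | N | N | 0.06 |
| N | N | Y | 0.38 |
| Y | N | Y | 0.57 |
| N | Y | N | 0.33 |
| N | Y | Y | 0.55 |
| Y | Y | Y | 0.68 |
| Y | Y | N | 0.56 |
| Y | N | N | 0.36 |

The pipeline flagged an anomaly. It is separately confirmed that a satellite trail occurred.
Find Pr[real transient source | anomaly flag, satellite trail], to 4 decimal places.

P(anomaly flag | satellite trail) = 0.36·0.74·0.97 + 0.57·0.74·0.03 + 0.56·0.26·0.97 + 0.68·0.26·0.03 = 0.258408 + 0.012654 + 0.141232 + 0.005304 = 0.417598
The real transient source-present share is 0.012654 + 0.005304 = 0.017958.
P(real transient source | anomaly flag, satellite trail) = 0.017958 / 0.417598 ≈ 0.0430

Pr[real transient source | anomaly flag, satellite trail] ≈ 0.0430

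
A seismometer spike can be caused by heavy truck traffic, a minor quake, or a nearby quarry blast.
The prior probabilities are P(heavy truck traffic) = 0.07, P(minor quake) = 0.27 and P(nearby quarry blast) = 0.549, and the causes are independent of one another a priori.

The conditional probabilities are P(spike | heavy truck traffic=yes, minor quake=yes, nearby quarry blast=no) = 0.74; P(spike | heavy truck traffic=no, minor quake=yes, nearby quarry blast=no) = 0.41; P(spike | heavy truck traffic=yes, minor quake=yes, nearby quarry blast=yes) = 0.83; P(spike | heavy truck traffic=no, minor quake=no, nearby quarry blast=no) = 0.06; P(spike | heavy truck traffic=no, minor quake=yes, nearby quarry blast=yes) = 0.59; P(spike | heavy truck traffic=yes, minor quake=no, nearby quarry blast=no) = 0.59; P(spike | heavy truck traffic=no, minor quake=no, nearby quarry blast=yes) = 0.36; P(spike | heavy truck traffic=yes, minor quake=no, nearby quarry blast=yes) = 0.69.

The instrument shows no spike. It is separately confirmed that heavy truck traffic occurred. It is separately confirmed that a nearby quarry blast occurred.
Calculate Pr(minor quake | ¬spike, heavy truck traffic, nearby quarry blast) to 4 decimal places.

Pr(minor quake | ¬spike, heavy truck traffic, nearby quarry blast) ≈ 0.1686

Sum P(¬spike|·) weighted by the priors over both values of minor quake:
  P(¬spike | heavy truck traffic, nearby quarry blast) = 0.31*0.73 + 0.17*0.27
        = 0.226300 + 0.045900 = 0.272200
The terms with minor quake present sum to 0.045900, so
  P(minor quake | ¬spike, heavy truck traffic, nearby quarry blast) = 0.045900 / 0.272200 ≈ 0.1686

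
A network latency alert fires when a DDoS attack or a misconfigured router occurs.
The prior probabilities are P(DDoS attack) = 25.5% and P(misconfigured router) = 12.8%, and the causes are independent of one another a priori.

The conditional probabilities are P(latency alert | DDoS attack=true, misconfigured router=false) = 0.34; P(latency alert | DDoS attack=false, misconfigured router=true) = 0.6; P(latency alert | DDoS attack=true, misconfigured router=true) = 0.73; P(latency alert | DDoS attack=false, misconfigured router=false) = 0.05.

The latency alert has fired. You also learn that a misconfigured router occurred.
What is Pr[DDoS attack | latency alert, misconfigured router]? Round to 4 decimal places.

Pr[DDoS attack | latency alert, misconfigured router] ≈ 0.2940

By total probability over both values of DDoS attack:
  P(latency alert | misconfigured router) = 0.6*0.745 + 0.73*0.255
        = 0.447000 + 0.186150 = 0.633150
The terms with DDoS attack present sum to 0.186150, so
  P(DDoS attack | latency alert, misconfigured router) = 0.186150 / 0.633150 ≈ 0.2940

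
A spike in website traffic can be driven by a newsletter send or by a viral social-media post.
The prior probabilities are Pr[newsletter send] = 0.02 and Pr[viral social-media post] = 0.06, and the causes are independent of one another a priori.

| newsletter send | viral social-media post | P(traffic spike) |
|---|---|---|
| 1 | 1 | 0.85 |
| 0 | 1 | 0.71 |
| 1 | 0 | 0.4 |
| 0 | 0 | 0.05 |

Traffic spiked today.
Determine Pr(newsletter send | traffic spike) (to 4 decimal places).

Pr(newsletter send | traffic spike) ≈ 0.0886

P(traffic spike) = 0.05*0.98*0.94 + 0.71*0.98*0.06 + 0.4*0.02*0.94 + 0.85*0.02*0.06 = 0.046060 + 0.041748 + 0.007520 + 0.001020 = 0.096348
Of this, 0.008540 comes from 0.007520 + 0.001020 (the newsletter send=true cases).
P(newsletter send | traffic spike) = 0.008540 / 0.096348 ≈ 0.0886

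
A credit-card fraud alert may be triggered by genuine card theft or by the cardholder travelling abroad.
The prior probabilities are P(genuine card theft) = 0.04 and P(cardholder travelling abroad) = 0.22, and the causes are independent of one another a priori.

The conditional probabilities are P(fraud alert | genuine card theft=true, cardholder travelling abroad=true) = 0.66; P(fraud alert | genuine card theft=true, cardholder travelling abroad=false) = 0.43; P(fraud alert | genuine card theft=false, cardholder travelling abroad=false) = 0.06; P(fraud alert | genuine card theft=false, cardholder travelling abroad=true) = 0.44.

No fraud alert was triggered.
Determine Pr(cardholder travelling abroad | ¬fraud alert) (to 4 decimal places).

Weight on cardholder travelling abroad=true, given the evidence: 0.118272 + 0.002992 = 0.121264
Denominator P(¬fraud alert): 0.94×0.96×0.78 + 0.56×0.96×0.22 + 0.57×0.04×0.78 + 0.34×0.04×0.22 = 0.842920
P(cardholder travelling abroad | ¬fraud alert) = 0.121264/0.842920 ≈ 0.1439

Pr(cardholder travelling abroad | ¬fraud alert) ≈ 0.1439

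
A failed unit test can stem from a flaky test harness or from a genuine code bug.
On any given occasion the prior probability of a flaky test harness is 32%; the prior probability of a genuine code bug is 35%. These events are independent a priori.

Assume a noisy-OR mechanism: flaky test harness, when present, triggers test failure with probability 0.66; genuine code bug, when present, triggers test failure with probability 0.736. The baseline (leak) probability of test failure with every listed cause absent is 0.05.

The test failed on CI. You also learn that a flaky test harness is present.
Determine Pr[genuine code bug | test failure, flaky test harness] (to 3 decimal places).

Under noisy-OR, P(test failure | causes) = 1 − (1−0.05)·∏(1−qᵢ) over the active causes.
P(test failure | flaky test harness) = 0.677*0.65 + 0.914728*0.35 = 0.440050 + 0.320155 = 0.760205
Restricting to configurations with genuine code bug present: 0.914728*0.35 = 0.320155.
So P(genuine code bug | test failure, flaky test harness) = 0.320155/0.760205 ≈ 0.421.

Pr[genuine code bug | test failure, flaky test harness] ≈ 0.421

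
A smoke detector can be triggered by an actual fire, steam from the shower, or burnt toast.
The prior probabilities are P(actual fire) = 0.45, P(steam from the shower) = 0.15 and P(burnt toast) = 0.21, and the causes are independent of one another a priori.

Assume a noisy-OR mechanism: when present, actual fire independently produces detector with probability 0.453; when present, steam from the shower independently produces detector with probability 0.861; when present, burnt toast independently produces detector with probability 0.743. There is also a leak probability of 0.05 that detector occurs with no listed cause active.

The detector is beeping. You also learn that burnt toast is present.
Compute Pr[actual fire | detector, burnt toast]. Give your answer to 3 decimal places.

Under noisy-OR, P(detector | causes) = 1 − (1−0.05)·∏(1−qᵢ) over the active causes.
P(detector | burnt toast) = 0.75585×0.55×0.85 + 0.966063×0.55×0.15 + 0.86645×0.45×0.85 + 0.981437×0.45×0.15 = 0.353360 + 0.079700 + 0.331417 + 0.066247 = 0.830724
Restricting to configurations with actual fire present: 0.331417 + 0.066247 = 0.397664.
Hence the posterior is 0.397664/0.830724 ≈ 0.479.

Pr[actual fire | detector, burnt toast] ≈ 0.479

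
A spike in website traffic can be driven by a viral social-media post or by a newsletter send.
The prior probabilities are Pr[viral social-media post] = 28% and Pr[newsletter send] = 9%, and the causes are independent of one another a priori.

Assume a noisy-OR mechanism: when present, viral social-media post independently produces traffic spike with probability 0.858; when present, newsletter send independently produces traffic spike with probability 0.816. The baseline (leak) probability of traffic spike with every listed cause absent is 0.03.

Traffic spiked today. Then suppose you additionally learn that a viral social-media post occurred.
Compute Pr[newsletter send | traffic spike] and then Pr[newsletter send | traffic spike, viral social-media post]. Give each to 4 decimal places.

Pr[newsletter send | traffic spike] ≈ 0.2453; Pr[newsletter send | traffic spike, viral social-media post] ≈ 0.1006

Under noisy-OR, P(traffic spike | causes) = 1 − (1−0.03)·∏(1−qᵢ) over the active causes.
By total probability over the 4 (viral social-media post, newsletter send) configurations:
  P(traffic spike) = 0.03*0.72*0.91 + 0.82152*0.72*0.09 + 0.86226*0.28*0.91 + 0.974656*0.28*0.09
        = 0.019656 + 0.053234 + 0.219704 + 0.024561 = 0.317155
The terms with newsletter send present sum to 0.077795, so
  P(newsletter send | traffic spike) = 0.077795 / 0.317155 ≈ 0.2453

Now condition on the additional information:
P(traffic spike | viral social-media post) = 0.86226*0.91 + 0.974656*0.09 = 0.784657 + 0.087719 = 0.872376
Restricting to configurations with newsletter send present: 0.974656*0.09 = 0.087719.
P(newsletter send | traffic spike, viral social-media post) = 0.087719 / 0.872376 ≈ 0.1006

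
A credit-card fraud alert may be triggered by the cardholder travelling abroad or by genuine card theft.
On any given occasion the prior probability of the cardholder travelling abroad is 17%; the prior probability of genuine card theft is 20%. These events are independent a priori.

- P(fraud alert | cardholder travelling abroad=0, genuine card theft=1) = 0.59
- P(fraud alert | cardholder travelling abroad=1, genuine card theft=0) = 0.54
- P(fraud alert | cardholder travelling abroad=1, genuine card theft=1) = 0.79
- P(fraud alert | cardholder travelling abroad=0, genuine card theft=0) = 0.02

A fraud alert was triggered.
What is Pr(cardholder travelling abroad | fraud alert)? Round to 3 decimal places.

Pr(cardholder travelling abroad | fraud alert) ≈ 0.474

Numerator (weight on configurations with cardholder travelling abroad): 0.073440 + 0.026860 = 0.100300
The normalizing constant is 0.02×0.83×0.8 + 0.59×0.83×0.2 + 0.54×0.17×0.8 + 0.79×0.17×0.2 = 0.211520
Posterior = 0.100300 / 0.211520 ≈ 0.474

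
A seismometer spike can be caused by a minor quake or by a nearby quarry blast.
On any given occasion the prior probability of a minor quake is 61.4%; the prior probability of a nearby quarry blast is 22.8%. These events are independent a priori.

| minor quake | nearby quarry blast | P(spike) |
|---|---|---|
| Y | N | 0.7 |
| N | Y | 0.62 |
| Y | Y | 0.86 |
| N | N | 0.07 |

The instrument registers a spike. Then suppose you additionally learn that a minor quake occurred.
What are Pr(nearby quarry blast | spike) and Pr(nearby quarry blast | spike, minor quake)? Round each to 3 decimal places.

Pr(nearby quarry blast | spike) ≈ 0.332; Pr(nearby quarry blast | spike, minor quake) ≈ 0.266

P(spike) = 0.07·0.386·0.772 + 0.62·0.386·0.228 + 0.7·0.614·0.772 + 0.86·0.614·0.228 = 0.020859 + 0.054565 + 0.331806 + 0.120393 = 0.527623
The nearby quarry blast-present share is 0.054565 + 0.120393 = 0.174958.
Hence the posterior is 0.174958/0.527623 ≈ 0.332.

Now condition on the additional information:
Sum P(spike|·) weighted by the priors over both values of nearby quarry blast:
  P(spike | minor quake) = 0.7×0.772 + 0.86×0.228
        = 0.540400 + 0.196080 = 0.736480
Configurations with nearby quarry blast contribute 0.196080, so
  P(nearby quarry blast | spike, minor quake) = 0.196080 / 0.736480 ≈ 0.266
The drop from 0.332 to 0.266 is the explaining-away (discounting) effect.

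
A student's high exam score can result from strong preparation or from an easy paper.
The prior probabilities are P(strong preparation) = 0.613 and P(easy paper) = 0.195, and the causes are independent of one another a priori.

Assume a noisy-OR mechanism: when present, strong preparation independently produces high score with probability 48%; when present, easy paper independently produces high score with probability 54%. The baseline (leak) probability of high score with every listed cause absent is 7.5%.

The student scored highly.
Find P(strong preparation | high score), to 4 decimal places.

P(strong preparation | high score) ≈ 0.8396

Under noisy-OR, P(high score | causes) = 1 − (1−0.075)·∏(1−qᵢ) over the active causes.
For the numerator, keep only strong preparation=true terms: 0.256108 + 0.093087 = 0.349195
The normalizing constant is 0.075×0.387×0.805 + 0.5745×0.387×0.195 + 0.519×0.613×0.805 + 0.77874×0.613×0.195 = 0.415915
Posterior = 0.349195 / 0.415915 ≈ 0.8396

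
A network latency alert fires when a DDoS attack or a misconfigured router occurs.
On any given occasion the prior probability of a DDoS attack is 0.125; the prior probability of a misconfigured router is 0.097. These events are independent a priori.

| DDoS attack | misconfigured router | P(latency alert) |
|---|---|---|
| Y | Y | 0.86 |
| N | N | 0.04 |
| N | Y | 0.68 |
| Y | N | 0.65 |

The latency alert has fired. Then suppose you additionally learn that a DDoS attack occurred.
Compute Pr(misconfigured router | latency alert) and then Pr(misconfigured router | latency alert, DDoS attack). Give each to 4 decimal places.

P(latency alert) = 0.04×0.875×0.903 + 0.68×0.875×0.097 + 0.65×0.125×0.903 + 0.86×0.125×0.097 = 0.031605 + 0.057715 + 0.073369 + 0.010428 = 0.173117
The misconfigured router-present share is 0.057715 + 0.010428 = 0.068143.
P(misconfigured router | latency alert) = 0.068143 / 0.173117 ≈ 0.3936

Now condition on the additional information:
Numerator (weight on configurations with misconfigured router): 0.86×0.097 = 0.083420
Denominator P(latency alert | DDoS attack): 0.65×0.903 + 0.86×0.097 = 0.670370
Posterior = 0.083420 / 0.670370 ≈ 0.1244

Pr(misconfigured router | latency alert) ≈ 0.3936; Pr(misconfigured router | latency alert, DDoS attack) ≈ 0.1244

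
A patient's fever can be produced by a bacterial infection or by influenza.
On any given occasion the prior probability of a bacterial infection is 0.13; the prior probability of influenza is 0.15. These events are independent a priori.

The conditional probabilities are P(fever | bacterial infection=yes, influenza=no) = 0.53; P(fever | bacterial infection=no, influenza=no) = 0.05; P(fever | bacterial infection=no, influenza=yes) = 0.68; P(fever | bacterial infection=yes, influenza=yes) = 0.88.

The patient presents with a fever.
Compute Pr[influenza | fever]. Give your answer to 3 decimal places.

By total probability over the 4 (bacterial infection, influenza) configurations:
  P(fever) = 0.05*0.87*0.85 + 0.68*0.87*0.15 + 0.53*0.13*0.85 + 0.88*0.13*0.15
        = 0.036975 + 0.088740 + 0.058565 + 0.017160 = 0.201440
The terms with influenza present sum to 0.105900, so
  P(influenza | fever) = 0.105900 / 0.201440 ≈ 0.526

Pr[influenza | fever] ≈ 0.526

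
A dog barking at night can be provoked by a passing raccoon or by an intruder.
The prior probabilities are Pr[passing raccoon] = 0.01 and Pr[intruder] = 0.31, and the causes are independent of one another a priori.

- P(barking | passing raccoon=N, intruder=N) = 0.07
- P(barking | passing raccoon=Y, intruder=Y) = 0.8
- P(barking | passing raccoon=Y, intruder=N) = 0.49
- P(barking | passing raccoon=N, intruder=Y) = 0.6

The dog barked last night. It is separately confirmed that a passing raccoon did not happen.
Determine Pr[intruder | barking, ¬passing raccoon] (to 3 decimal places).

Pr[intruder | barking, ¬passing raccoon] ≈ 0.794

P(barking | ¬passing raccoon) = 0.07·0.69 + 0.6·0.31 = 0.048300 + 0.186000 = 0.234300
The intruder-present share is 0.6·0.31 = 0.186000.
Hence the posterior is 0.186000/0.234300 ≈ 0.794.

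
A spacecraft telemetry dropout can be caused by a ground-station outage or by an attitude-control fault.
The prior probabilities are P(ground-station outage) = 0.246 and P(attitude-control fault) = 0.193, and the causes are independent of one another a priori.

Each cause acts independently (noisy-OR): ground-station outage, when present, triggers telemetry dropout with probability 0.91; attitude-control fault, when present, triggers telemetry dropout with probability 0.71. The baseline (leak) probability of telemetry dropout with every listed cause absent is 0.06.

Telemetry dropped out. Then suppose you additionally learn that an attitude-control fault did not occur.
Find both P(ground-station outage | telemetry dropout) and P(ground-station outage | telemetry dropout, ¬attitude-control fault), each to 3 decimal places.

P(ground-station outage | telemetry dropout) ≈ 0.616; P(ground-station outage | telemetry dropout, ¬attitude-control fault) ≈ 0.833

Under noisy-OR, P(telemetry dropout | causes) = 1 − (1−0.06)·∏(1−qᵢ) over the active causes.
P(telemetry dropout) = 0.06*0.754*0.807 + 0.7274*0.754*0.193 + 0.9154*0.246*0.807 + 0.975466*0.246*0.193 = 0.036509 + 0.105853 + 0.181727 + 0.046313 = 0.370402
Restricting to configurations with ground-station outage present: 0.181727 + 0.046313 = 0.228040.
P(ground-station outage | telemetry dropout) = 0.228040 / 0.370402 ≈ 0.616

With the extra evidence:
P(telemetry dropout | ¬attitude-control fault) = 0.06×0.754 + 0.9154×0.246 = 0.045240 + 0.225188 = 0.270428
Restricting to configurations with ground-station outage present: 0.9154×0.246 = 0.225188.
Hence the posterior is 0.225188/0.270428 ≈ 0.833.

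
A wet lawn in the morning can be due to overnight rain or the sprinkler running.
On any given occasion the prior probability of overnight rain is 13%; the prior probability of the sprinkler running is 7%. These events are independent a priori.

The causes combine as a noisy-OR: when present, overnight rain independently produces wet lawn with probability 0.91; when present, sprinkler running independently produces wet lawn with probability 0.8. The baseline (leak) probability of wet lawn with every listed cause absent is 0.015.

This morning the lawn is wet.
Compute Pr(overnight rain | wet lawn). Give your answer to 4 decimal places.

Pr(overnight rain | wet lawn) ≈ 0.6612

Under noisy-OR, P(wet lawn | causes) = 1 − (1−0.015)·∏(1−qᵢ) over the active causes.
P(wet lawn) = 0.015×0.87×0.93 + 0.803×0.87×0.07 + 0.91135×0.13×0.93 + 0.98227×0.13×0.07 = 0.012136 + 0.048903 + 0.110182 + 0.008939 = 0.180160
The overnight rain-present share is 0.110182 + 0.008939 = 0.119121.
So P(overnight rain | wet lawn) = 0.119121/0.180160 ≈ 0.6612.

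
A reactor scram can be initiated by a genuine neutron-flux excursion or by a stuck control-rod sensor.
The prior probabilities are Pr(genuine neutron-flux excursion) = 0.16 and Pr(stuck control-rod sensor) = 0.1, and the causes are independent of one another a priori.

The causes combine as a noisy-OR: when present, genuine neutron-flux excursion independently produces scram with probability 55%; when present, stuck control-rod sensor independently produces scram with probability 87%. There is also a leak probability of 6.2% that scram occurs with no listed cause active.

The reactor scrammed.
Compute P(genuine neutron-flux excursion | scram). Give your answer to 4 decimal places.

Under noisy-OR, P(scram | causes) = 1 − (1−0.062)·∏(1−qᵢ) over the active causes.
P(scram) = 0.062·0.84·0.9 + 0.87806·0.84·0.1 + 0.5779·0.16·0.9 + 0.945127·0.16·0.1 = 0.046872 + 0.073757 + 0.083218 + 0.015122 = 0.218969
Of this, 0.098340 comes from 0.083218 + 0.015122 (the genuine neutron-flux excursion=true cases).
So P(genuine neutron-flux excursion | scram) = 0.098340/0.218969 ≈ 0.4491.

P(genuine neutron-flux excursion | scram) ≈ 0.4491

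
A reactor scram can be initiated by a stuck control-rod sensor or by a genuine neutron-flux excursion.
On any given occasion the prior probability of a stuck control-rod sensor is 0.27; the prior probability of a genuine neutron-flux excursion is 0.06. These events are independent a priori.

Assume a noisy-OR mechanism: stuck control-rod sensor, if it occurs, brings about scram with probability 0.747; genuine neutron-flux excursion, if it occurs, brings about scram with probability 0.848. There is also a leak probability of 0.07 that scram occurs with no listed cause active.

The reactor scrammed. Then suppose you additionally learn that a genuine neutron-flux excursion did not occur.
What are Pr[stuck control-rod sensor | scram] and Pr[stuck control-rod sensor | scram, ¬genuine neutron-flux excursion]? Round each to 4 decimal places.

Under noisy-OR, P(scram | causes) = 1 − (1−0.07)·∏(1−qᵢ) over the active causes.
P(scram) = 0.07×0.73×0.94 + 0.85864×0.73×0.06 + 0.76471×0.27×0.94 + 0.964236×0.27×0.06 = 0.048034 + 0.037608 + 0.194083 + 0.015621 = 0.295346
The stuck control-rod sensor-present share is 0.194083 + 0.015621 = 0.209704.
So P(stuck control-rod sensor | scram) = 0.209704/0.295346 ≈ 0.7100.

With the extra evidence:
Sum P(scram|·) weighted by the priors over both values of stuck control-rod sensor:
  P(scram | ¬genuine neutron-flux excursion) = 0.07·0.73 + 0.76471·0.27
        = 0.051100 + 0.206472 = 0.257572
The terms with stuck control-rod sensor present sum to 0.206472, so
  P(stuck control-rod sensor | scram, ¬genuine neutron-flux excursion) = 0.206472 / 0.257572 ≈ 0.8016

Pr[stuck control-rod sensor | scram] ≈ 0.7100; Pr[stuck control-rod sensor | scram, ¬genuine neutron-flux excursion] ≈ 0.8016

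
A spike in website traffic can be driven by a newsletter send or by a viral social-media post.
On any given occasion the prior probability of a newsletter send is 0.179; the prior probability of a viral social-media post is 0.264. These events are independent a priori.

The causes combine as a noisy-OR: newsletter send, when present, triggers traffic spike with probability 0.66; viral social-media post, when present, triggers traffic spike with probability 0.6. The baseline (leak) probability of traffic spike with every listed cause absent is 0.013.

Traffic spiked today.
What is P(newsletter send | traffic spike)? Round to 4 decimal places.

Under noisy-OR, P(traffic spike | causes) = 1 − (1−0.013)·∏(1−qᵢ) over the active causes.
By total probability over the 4 (newsletter send, viral social-media post) configurations:
  P(traffic spike) = 0.013·0.821·0.736 + 0.6052·0.821·0.264 + 0.66442·0.179·0.736 + 0.865768·0.179·0.264
        = 0.007855 + 0.131173 + 0.087533 + 0.040913 = 0.267474
Configurations with newsletter send contribute 0.128446, so
  P(newsletter send | traffic spike) = 0.128446 / 0.267474 ≈ 0.4802

P(newsletter send | traffic spike) ≈ 0.4802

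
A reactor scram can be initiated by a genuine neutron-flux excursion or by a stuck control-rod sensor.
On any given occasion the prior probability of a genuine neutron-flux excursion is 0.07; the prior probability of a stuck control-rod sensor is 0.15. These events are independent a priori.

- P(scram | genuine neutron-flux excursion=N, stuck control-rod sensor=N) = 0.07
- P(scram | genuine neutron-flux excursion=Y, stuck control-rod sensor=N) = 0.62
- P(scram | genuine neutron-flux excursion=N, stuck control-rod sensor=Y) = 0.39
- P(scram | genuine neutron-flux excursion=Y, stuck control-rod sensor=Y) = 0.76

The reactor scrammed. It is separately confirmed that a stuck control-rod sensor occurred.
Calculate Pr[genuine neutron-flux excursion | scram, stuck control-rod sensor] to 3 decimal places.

P(scram | stuck control-rod sensor) = 0.39·0.93 + 0.76·0.07 = 0.362700 + 0.053200 = 0.415900
The genuine neutron-flux excursion-present share is 0.76·0.07 = 0.053200.
So P(genuine neutron-flux excursion | scram, stuck control-rod sensor) = 0.053200/0.415900 ≈ 0.128.

Pr[genuine neutron-flux excursion | scram, stuck control-rod sensor] ≈ 0.128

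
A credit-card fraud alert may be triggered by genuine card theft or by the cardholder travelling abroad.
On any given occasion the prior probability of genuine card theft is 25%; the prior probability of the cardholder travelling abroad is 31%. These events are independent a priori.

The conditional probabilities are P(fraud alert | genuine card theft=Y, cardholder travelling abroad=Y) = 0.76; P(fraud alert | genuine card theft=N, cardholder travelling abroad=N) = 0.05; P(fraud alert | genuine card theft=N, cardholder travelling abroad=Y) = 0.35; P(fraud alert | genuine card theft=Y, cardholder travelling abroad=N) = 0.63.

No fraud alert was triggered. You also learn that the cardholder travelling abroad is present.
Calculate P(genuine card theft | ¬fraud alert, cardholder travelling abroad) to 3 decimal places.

P(¬fraud alert | cardholder travelling abroad) = 0.65×0.75 + 0.24×0.25 = 0.487500 + 0.060000 = 0.547500
The genuine card theft-present share is 0.24×0.25 = 0.060000.
P(genuine card theft | ¬fraud alert, cardholder travelling abroad) = 0.060000 / 0.547500 ≈ 0.110

P(genuine card theft | ¬fraud alert, cardholder travelling abroad) ≈ 0.110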